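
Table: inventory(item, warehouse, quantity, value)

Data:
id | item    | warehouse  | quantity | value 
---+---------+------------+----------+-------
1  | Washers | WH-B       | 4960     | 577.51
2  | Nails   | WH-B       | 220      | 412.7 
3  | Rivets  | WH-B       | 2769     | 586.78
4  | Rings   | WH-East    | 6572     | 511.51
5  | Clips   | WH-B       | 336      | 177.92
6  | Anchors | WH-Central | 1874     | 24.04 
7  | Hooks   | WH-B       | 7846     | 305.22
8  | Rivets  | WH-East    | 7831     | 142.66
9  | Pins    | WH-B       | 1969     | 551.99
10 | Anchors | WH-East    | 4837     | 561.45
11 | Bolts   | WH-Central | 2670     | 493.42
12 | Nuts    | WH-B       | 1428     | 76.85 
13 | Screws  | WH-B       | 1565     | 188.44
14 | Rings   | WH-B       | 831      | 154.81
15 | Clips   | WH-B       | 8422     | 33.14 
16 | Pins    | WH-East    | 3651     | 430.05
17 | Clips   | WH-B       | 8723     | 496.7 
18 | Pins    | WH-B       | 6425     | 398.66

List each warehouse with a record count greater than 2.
SELECT warehouse, COUNT(*) as cnt
FROM inventory
GROUP BY warehouse
HAVING COUNT(*) > 2

Result:
  WH-B: 12
  WH-East: 4

Note: HAVING filters groups after aggregation, WHERE filters rows before.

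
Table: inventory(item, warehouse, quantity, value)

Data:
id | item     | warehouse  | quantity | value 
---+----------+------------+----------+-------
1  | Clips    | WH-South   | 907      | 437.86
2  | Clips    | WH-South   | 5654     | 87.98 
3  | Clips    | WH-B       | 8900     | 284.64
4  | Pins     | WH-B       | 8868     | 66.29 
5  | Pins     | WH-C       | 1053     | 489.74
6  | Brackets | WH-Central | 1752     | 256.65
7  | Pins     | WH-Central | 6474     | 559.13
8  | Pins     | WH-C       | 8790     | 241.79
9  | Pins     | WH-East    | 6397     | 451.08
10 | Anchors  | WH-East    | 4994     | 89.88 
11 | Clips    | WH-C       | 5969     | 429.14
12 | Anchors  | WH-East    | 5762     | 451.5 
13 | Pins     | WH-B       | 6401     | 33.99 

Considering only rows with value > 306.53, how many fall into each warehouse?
SELECT warehouse, COUNT(*)
FROM inventory
WHERE value > 306.53
GROUP BY warehouse

Note: WHERE filters rows before grouping.

Result:
  WH-C: 2
  WH-Central: 1
  WH-East: 2
  WH-South: 1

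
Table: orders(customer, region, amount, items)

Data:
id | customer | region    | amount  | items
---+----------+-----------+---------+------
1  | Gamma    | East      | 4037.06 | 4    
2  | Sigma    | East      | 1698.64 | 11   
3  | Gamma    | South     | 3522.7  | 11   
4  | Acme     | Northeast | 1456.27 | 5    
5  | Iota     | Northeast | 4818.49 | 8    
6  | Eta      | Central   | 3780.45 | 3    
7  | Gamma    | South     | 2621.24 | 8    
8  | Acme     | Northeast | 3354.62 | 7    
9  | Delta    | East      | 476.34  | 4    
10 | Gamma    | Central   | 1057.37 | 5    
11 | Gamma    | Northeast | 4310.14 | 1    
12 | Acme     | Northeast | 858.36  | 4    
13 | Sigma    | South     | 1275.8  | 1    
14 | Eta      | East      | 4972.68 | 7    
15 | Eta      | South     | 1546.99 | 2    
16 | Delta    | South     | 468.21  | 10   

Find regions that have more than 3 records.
SELECT region, COUNT(*) as cnt
FROM orders
GROUP BY region
HAVING COUNT(*) > 3

Result:
  East: 4
  Northeast: 5
  South: 5

Note: HAVING filters groups after aggregation, WHERE filters rows before.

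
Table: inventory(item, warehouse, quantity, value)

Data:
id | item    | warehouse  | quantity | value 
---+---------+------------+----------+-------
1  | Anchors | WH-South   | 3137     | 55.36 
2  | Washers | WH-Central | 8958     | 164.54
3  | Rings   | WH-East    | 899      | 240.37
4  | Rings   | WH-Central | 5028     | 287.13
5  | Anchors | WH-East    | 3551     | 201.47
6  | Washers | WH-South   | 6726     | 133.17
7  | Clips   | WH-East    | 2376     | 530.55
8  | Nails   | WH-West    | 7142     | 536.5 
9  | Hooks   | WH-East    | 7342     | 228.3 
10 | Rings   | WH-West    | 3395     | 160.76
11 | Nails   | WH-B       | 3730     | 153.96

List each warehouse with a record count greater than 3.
SELECT warehouse, COUNT(*) as cnt
FROM inventory
GROUP BY warehouse
HAVING COUNT(*) > 3

Result:
  WH-East: 4

Note: HAVING filters groups after aggregation, WHERE filters rows before.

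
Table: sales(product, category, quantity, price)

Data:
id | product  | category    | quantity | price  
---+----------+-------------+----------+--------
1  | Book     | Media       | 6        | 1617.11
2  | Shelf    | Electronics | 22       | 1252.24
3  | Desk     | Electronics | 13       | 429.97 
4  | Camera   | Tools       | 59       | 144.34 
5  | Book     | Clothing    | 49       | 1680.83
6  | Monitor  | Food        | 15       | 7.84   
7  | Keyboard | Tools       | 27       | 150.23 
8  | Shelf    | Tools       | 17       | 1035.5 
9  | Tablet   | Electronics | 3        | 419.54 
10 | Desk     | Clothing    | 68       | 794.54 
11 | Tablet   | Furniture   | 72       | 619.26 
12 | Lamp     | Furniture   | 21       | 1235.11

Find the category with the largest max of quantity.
SELECT category, MAX(quantity) as val
FROM sales
GROUP BY category
ORDER BY val DESC
LIMIT 1

Result: Furniture with max(quantity) = 72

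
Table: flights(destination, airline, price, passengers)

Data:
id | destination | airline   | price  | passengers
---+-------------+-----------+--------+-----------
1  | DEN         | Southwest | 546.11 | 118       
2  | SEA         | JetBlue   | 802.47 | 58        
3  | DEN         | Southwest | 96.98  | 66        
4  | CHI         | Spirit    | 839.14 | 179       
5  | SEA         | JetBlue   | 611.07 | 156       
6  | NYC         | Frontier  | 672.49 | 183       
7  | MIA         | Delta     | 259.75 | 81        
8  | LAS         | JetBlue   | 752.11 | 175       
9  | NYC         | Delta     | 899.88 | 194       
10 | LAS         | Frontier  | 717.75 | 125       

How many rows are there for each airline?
SELECT airline, COUNT(*) as count
FROM flights
GROUP BY airline

Result:
  Delta: 2
  Frontier: 2
  JetBlue: 3
  Southwest: 2
  Spirit: 1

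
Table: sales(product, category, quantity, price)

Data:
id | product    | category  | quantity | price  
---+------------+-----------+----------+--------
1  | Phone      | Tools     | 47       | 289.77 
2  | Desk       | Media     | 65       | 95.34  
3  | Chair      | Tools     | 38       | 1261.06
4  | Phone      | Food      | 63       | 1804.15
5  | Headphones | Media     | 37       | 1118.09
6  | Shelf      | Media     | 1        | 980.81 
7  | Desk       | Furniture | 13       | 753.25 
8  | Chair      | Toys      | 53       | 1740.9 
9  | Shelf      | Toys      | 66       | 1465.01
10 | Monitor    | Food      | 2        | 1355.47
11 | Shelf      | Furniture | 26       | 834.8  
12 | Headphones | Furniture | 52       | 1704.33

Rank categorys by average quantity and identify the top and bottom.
SELECT category, AVG(quantity)
FROM sales
GROUP BY category
ORDER BY AVG(quantity)

All groups:
  Furniture: 30.33
  Food: 32.50
  Media: 34.33
  Tools: 42.50
  Toys: 59.50

Highest: Toys (59.50)
Lowest: Furniture (30.33)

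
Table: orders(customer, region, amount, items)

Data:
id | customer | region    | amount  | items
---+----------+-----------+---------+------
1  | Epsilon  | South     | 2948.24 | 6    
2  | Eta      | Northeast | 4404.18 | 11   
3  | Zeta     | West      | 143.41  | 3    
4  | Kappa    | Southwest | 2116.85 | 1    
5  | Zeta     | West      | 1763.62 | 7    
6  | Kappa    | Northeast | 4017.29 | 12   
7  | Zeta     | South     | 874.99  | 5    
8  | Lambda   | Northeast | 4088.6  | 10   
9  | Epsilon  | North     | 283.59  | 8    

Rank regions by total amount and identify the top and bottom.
SELECT region, SUM(amount)
FROM orders
GROUP BY region
ORDER BY SUM(amount)

All groups:
  North: 283.59
  West: 1907.03
  Southwest: 2116.85
  South: 3823.23
  Northeast: 12510.07

Highest: Northeast (12510.07)
Lowest: North (283.59)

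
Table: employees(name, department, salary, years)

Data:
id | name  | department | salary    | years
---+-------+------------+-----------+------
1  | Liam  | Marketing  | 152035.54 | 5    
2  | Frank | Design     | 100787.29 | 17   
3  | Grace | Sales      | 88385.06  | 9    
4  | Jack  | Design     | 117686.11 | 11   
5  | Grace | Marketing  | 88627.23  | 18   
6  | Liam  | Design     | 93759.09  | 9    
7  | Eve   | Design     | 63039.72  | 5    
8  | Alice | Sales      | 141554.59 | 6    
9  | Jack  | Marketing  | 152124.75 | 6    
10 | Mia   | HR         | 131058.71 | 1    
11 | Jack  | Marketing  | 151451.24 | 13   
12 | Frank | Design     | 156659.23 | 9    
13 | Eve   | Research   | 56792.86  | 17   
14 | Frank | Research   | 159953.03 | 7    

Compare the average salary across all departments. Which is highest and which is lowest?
SELECT department, AVG(salary)
FROM employees
GROUP BY department
ORDER BY AVG(salary)

All groups:
  Design: 106386.29
  Research: 108372.95
  Sales: 114969.83
  HR: 131058.71
  Marketing: 136059.69

Highest: Marketing (136059.69)
Lowest: Design (106386.29)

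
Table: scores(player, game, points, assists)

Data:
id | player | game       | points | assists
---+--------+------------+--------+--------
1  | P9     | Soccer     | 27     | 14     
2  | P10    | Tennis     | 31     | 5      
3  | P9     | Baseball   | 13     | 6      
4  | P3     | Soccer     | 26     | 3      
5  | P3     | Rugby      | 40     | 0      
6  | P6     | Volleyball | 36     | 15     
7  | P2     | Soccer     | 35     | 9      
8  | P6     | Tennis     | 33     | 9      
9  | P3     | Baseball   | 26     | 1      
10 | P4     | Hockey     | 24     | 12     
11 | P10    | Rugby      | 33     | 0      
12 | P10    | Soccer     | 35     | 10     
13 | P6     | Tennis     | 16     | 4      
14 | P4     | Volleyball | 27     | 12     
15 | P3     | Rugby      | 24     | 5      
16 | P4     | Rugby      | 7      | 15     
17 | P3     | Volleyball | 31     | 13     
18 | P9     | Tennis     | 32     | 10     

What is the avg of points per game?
SELECT game, AVG(points) as result
FROM scores
GROUP BY game

Result:
  Baseball: 19.50
  Hockey: 24.00
  Rugby: 26.00
  Soccer: 30.75
  Tennis: 28.00
  Volleyball: 31.33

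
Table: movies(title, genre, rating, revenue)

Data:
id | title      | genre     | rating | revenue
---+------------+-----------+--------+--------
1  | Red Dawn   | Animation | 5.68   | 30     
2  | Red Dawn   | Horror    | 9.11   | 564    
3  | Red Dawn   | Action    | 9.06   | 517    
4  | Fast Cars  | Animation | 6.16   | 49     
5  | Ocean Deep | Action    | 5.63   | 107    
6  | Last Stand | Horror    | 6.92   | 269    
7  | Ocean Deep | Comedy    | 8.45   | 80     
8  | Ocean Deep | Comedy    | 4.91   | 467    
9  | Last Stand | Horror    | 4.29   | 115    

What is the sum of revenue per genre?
SELECT genre, SUM(revenue) as result
FROM movies
GROUP BY genre

Result:
  Action: 624
  Animation: 79
  Comedy: 547
  Horror: 948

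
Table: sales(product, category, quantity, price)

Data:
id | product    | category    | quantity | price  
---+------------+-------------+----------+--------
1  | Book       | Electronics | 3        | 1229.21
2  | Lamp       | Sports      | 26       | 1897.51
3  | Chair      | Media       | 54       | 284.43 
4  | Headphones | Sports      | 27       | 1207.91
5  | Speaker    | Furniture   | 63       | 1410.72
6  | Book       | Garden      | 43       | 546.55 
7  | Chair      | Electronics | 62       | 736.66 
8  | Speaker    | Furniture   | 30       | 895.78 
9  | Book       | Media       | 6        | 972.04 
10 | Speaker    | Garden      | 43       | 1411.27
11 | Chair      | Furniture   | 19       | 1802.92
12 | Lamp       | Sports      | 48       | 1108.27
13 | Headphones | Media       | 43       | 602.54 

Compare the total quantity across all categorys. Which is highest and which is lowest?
SELECT category, SUM(quantity)
FROM sales
GROUP BY category
ORDER BY SUM(quantity)

All groups:
  Electronics: 65
  Garden: 86
  Sports: 101
  Media: 103
  Furniture: 112

Highest: Furniture (112)
Lowest: Electronics (65)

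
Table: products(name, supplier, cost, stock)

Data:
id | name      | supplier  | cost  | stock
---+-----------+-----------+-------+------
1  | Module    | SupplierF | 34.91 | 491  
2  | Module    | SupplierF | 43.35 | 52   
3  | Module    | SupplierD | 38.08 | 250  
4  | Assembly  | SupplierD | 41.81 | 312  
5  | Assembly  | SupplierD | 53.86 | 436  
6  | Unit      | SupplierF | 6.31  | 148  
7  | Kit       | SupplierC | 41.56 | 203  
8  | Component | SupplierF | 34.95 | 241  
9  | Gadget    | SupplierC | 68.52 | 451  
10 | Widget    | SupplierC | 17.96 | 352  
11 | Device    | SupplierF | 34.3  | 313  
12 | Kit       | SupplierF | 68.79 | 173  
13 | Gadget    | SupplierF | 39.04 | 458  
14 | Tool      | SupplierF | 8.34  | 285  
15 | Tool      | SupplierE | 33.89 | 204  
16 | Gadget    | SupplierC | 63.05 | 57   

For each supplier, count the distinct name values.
SELECT supplier, COUNT(DISTINCT name)
FROM products
GROUP BY supplier

Result:
  SupplierC: 3 distinct
  SupplierD: 2 distinct
  SupplierE: 1 distinct
  SupplierF: 7 distinct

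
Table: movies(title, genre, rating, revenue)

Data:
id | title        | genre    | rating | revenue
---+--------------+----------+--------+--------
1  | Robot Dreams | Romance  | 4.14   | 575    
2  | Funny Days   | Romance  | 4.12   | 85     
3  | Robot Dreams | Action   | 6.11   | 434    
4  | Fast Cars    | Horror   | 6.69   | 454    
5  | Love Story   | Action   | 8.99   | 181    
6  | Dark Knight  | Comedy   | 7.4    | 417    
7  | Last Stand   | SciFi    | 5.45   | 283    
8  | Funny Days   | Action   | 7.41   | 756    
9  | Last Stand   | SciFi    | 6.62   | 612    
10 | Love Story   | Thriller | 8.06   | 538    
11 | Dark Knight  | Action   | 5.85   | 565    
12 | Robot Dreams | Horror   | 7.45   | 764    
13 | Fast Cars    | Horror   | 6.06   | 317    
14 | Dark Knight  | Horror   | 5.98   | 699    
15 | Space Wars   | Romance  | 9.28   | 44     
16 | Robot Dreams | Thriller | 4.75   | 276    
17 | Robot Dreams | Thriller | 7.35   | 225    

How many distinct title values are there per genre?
SELECT genre, COUNT(DISTINCT title)
FROM movies
GROUP BY genre

Result:
  Action: 4 distinct
  Comedy: 1 distinct
  Horror: 3 distinct
  Romance: 3 distinct
  SciFi: 1 distinct
  Thriller: 2 distinct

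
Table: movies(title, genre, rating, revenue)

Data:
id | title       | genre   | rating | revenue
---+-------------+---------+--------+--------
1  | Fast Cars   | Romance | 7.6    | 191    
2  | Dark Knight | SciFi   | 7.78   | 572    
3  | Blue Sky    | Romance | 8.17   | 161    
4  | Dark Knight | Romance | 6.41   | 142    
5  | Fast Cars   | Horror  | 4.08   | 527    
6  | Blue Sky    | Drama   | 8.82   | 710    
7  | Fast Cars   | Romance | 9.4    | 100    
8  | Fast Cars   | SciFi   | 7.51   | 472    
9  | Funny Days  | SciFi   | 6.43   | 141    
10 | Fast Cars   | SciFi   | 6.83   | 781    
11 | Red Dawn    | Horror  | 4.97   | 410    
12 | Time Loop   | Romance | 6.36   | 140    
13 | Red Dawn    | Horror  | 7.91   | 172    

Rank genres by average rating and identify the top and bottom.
SELECT genre, AVG(rating)
FROM movies
GROUP BY genre
ORDER BY AVG(rating)

All groups:
  Horror: 5.65
  SciFi: 7.14
  Romance: 7.59
  Drama: 8.82

Highest: Drama (8.82)
Lowest: Horror (5.65)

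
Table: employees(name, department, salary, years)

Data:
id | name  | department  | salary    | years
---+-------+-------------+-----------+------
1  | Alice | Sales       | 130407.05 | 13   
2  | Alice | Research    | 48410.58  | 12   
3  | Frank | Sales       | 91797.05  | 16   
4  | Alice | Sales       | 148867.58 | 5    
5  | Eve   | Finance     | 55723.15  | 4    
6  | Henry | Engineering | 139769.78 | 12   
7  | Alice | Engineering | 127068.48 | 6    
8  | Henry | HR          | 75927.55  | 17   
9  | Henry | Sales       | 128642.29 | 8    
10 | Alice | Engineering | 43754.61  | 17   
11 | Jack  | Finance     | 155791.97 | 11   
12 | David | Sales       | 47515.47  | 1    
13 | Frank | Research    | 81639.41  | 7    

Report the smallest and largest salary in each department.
SELECT department, MIN(salary), MAX(salary)
FROM employees
GROUP BY department

Result:
  Engineering: min=43754.61, max=139769.78
  Finance: min=55723.15, max=155791.97
  HR: min=75927.55, max=75927.55
  Research: min=48410.58, max=81639.41
  Sales: min=47515.47, max=148867.58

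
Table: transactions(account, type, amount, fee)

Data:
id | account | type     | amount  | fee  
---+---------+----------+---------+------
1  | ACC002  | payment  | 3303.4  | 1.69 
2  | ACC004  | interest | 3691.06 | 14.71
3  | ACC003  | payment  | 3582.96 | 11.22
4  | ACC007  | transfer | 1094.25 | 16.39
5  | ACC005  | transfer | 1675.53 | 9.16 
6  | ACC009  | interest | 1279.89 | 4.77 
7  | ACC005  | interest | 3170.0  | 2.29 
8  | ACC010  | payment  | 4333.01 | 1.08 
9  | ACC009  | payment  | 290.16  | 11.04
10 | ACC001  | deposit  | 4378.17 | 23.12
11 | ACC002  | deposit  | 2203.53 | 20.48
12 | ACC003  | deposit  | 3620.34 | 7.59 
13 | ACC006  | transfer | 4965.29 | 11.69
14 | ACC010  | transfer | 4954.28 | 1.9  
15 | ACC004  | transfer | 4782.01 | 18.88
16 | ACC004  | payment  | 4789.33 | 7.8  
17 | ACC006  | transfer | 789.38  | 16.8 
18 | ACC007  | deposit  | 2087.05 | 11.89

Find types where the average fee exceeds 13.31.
SELECT type, AVG(fee)
FROM transactions
GROUP BY type
HAVING AVG(fee) > 13.31

Result:
  deposit: avg=15.77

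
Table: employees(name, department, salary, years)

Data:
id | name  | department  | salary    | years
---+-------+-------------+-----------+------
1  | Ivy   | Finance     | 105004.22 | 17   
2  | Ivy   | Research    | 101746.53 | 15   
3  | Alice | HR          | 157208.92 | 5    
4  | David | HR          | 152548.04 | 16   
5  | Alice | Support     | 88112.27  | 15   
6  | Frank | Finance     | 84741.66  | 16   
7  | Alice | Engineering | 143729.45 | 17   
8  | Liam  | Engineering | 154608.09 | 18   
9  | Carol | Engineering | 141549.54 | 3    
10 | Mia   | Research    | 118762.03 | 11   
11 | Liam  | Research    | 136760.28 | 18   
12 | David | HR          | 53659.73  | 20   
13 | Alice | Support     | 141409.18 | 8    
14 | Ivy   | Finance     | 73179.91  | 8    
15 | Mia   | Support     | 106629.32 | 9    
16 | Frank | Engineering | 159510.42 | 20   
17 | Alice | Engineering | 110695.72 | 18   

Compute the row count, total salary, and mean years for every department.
SELECT department,
       COUNT(*) as cnt,
       SUM(salary) as total_salary,
       AVG(years) as avg_years
FROM employees
GROUP BY department

Result:
  Engineering: 5 records, 710093.22 total salary, 15.20 avg years
  Finance: 3 records, 262925.79 total salary, 13.67 avg years
  HR: 3 records, 363416.69 total salary, 13.67 avg years
  Research: 3 records, 357268.84 total salary, 14.67 avg years
  Support: 3 records, 336150.77 total salary, 10.67 avg years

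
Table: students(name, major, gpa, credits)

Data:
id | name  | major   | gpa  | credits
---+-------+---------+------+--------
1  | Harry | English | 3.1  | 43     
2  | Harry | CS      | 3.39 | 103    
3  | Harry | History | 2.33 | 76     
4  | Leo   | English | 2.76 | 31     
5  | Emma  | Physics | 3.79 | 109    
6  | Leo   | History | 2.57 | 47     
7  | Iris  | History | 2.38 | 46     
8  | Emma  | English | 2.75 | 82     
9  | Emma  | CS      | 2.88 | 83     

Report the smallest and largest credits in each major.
SELECT major, MIN(credits), MAX(credits)
FROM students
GROUP BY major

Result:
  CS: min=83, max=103
  English: min=31, max=82
  History: min=46, max=76
  Physics: min=109, max=109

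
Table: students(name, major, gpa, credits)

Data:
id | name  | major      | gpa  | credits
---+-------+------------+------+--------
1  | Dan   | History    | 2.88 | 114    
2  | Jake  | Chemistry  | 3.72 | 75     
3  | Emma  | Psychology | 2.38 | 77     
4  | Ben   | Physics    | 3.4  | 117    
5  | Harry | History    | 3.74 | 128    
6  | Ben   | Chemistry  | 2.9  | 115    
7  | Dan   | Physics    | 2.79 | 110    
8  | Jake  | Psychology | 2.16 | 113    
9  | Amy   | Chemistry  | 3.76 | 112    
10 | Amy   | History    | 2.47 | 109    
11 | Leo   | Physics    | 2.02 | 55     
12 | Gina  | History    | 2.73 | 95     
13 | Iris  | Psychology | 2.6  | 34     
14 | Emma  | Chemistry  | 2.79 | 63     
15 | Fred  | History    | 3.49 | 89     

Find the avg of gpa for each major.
SELECT major, AVG(gpa) as result
FROM students
GROUP BY major

Result:
  Chemistry: 3.29
  History: 3.06
  Physics: 2.74
  Psychology: 2.38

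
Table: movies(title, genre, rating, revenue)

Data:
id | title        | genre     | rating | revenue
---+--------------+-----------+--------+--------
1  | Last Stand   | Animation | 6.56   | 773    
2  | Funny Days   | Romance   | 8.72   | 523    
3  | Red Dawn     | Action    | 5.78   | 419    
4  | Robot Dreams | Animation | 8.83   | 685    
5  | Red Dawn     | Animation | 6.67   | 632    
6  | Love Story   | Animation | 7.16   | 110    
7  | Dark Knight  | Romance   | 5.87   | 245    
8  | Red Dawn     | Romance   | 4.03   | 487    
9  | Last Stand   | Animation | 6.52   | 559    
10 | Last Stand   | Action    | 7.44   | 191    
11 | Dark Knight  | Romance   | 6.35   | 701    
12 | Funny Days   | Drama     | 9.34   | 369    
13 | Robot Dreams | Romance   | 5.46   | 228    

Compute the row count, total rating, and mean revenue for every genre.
SELECT genre,
       COUNT(*) as cnt,
       SUM(rating) as total_rating,
       AVG(revenue) as avg_revenue
FROM movies
GROUP BY genre

Result:
  Action: 2 records, 13.22 total rating, 305.00 avg revenue
  Animation: 5 records, 35.74 total rating, 551.80 avg revenue
  Drama: 1 records, 9.34 total rating, 369.00 avg revenue
  Romance: 5 records, 30.43 total rating, 436.80 avg revenue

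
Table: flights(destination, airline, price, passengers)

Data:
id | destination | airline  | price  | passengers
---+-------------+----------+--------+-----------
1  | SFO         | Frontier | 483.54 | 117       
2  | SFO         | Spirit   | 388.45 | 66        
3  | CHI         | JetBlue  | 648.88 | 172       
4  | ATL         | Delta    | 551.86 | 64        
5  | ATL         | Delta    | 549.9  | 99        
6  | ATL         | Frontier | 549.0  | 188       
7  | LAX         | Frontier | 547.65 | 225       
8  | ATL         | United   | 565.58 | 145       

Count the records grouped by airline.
SELECT airline, COUNT(*) as count
FROM flights
GROUP BY airline

Result:
  Delta: 2
  Frontier: 3
  JetBlue: 1
  Spirit: 1
  United: 1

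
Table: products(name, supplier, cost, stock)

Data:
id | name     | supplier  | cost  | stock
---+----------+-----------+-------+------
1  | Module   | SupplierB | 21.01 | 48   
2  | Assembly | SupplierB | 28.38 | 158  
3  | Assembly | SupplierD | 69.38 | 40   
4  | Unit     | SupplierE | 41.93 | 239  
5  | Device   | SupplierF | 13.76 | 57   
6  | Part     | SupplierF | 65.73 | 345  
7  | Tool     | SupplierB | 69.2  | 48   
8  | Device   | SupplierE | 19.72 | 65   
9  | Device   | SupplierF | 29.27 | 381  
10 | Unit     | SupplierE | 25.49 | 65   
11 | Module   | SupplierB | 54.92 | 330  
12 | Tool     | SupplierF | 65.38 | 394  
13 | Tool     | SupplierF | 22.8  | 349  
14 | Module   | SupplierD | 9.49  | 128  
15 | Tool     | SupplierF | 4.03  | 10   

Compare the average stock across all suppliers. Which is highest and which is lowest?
SELECT supplier, AVG(stock)
FROM products
GROUP BY supplier
ORDER BY AVG(stock)

All groups:
  SupplierD: 84.00
  SupplierE: 123.00
  SupplierB: 146.00
  SupplierF: 256.00

Highest: SupplierF (256.00)
Lowest: SupplierD (84.00)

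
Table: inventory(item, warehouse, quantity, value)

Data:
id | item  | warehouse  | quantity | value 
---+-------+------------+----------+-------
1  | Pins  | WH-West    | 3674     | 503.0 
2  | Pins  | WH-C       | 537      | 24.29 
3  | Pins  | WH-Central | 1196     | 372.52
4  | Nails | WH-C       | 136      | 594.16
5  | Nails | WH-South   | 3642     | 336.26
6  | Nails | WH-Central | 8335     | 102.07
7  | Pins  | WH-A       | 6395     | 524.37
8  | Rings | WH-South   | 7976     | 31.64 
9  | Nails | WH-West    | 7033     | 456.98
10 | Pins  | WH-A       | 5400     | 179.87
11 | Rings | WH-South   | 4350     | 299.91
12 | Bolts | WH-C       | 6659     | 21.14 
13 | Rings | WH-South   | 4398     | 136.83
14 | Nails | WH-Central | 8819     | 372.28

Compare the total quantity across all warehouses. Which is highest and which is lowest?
SELECT warehouse, SUM(quantity)
FROM inventory
GROUP BY warehouse
ORDER BY SUM(quantity)

All groups:
  WH-C: 7332
  WH-West: 10707
  WH-A: 11795
  WH-Central: 18350
  WH-South: 20366

Highest: WH-South (20366)
Lowest: WH-C (7332)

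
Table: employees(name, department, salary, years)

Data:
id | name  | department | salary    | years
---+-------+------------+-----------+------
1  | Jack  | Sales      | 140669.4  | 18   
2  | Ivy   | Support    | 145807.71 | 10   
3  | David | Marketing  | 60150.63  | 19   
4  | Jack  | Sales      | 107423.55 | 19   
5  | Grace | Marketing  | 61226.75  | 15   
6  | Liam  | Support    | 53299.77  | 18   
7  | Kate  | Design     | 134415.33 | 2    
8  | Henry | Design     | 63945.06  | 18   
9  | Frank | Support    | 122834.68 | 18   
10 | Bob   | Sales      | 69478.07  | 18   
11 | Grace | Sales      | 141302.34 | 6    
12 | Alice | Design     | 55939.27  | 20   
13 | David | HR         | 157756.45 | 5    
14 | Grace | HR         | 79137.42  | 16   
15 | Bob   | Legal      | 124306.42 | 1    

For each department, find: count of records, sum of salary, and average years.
SELECT department,
       COUNT(*) as cnt,
       SUM(salary) as total_salary,
       AVG(years) as avg_years
FROM employees
GROUP BY department

Result:
  Design: 3 records, 254299.66 total salary, 13.33 avg years
  HR: 2 records, 236893.87 total salary, 10.50 avg years
  Legal: 1 records, 124306.42 total salary, 1.00 avg years
  Marketing: 2 records, 121377.38 total salary, 17.00 avg years
  Sales: 4 records, 458873.36 total salary, 15.25 avg years
  Support: 3 records, 321942.16 total salary, 15.33 avg years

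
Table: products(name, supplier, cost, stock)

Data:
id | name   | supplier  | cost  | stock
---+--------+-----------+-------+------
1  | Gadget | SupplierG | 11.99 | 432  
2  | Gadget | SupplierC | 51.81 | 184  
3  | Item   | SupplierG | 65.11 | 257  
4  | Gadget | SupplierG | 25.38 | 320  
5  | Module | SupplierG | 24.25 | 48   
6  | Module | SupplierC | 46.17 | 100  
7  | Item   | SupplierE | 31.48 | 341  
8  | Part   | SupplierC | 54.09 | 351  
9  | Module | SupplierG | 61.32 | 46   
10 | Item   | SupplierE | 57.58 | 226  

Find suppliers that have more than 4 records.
SELECT supplier, COUNT(*) as cnt
FROM products
GROUP BY supplier
HAVING COUNT(*) > 4

Result:
  SupplierG: 5

Note: HAVING filters groups after aggregation, WHERE filters rows before.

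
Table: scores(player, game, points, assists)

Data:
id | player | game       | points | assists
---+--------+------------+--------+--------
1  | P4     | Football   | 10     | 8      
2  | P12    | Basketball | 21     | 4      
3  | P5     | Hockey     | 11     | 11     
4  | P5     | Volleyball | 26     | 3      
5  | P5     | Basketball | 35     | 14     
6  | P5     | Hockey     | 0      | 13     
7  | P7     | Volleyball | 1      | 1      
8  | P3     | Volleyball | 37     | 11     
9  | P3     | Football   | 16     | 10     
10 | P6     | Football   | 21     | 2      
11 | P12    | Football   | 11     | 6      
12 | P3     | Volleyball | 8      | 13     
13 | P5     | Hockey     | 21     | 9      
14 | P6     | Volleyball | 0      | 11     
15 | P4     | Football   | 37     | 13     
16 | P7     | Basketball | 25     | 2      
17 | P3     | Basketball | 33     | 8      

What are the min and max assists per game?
SELECT game, MIN(assists), MAX(assists)
FROM scores
GROUP BY game

Result:
  Basketball: min=2, max=14
  Football: min=2, max=13
  Hockey: min=9, max=13
  Volleyball: min=1, max=13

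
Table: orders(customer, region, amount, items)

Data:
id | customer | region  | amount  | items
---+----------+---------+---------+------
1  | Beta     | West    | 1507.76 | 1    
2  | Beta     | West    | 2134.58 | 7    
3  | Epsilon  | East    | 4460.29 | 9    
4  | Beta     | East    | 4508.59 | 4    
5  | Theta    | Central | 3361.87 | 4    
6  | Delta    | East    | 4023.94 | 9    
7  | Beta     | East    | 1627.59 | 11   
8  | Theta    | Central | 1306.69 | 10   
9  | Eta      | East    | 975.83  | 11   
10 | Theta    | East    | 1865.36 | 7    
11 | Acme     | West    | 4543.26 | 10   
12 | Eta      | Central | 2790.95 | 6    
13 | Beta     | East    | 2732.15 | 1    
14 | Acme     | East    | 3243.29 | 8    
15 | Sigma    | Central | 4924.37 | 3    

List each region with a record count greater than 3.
SELECT region, COUNT(*) as cnt
FROM orders
GROUP BY region
HAVING COUNT(*) > 3

Result:
  Central: 4
  East: 8

Note: HAVING filters groups after aggregation, WHERE filters rows before.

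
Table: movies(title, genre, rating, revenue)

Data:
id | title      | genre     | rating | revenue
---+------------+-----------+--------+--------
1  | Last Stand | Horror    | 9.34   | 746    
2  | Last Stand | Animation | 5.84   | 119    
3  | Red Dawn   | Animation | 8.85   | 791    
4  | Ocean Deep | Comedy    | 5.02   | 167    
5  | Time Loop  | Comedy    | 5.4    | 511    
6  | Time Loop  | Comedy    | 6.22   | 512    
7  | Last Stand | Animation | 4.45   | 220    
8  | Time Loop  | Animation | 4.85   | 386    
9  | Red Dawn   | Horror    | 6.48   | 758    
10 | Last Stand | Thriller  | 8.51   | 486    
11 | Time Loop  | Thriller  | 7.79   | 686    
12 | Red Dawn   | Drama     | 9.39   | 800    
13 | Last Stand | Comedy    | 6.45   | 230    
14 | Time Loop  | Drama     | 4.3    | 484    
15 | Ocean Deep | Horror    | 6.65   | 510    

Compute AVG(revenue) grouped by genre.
SELECT genre, AVG(revenue) as result
FROM movies
GROUP BY genre

Result:
  Animation: 379.00
  Comedy: 355.00
  Drama: 642.00
  Horror: 671.33
  Thriller: 586.00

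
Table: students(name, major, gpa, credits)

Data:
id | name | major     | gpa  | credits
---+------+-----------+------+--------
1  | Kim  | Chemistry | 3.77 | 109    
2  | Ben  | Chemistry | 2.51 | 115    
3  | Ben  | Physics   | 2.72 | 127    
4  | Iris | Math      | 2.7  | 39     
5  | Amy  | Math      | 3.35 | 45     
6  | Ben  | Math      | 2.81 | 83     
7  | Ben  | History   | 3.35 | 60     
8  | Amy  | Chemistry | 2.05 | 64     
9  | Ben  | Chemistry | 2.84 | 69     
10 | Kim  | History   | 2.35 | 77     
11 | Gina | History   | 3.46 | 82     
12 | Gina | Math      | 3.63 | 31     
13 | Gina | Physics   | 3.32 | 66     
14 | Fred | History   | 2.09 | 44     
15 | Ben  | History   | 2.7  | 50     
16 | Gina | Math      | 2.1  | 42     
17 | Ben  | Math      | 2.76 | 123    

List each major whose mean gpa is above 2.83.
SELECT major, AVG(gpa)
FROM students
GROUP BY major
HAVING AVG(gpa) > 2.83

Result:
  Math: avg=2.89
  Physics: avg=3.02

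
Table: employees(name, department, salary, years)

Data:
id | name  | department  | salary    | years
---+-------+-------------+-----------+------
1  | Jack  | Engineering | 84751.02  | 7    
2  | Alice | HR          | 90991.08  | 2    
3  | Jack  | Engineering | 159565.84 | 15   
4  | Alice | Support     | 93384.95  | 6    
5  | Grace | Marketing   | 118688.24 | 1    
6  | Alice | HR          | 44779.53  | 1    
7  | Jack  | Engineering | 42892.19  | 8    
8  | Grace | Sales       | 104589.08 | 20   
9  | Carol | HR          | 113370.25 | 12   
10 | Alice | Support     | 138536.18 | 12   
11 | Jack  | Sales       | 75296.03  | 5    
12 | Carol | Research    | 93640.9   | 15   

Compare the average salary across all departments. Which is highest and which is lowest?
SELECT department, AVG(salary)
FROM employees
GROUP BY department
ORDER BY AVG(salary)

All groups:
  HR: 83046.95
  Sales: 89942.56
  Research: 93640.90
  Engineering: 95736.35
  Support: 115960.57
  Marketing: 118688.24

Highest: Marketing (118688.24)
Lowest: HR (83046.95)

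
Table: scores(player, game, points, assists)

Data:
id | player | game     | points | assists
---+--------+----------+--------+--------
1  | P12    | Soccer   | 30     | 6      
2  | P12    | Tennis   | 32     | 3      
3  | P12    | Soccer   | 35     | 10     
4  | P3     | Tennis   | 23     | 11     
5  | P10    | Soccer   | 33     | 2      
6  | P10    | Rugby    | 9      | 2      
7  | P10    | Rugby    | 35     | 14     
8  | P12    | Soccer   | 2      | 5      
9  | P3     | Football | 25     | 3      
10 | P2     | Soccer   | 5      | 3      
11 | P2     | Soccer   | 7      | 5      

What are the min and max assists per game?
SELECT game, MIN(assists), MAX(assists)
FROM scores
GROUP BY game

Result:
  Football: min=3, max=3
  Rugby: min=2, max=14
  Soccer: min=2, max=10
  Tennis: min=3, max=11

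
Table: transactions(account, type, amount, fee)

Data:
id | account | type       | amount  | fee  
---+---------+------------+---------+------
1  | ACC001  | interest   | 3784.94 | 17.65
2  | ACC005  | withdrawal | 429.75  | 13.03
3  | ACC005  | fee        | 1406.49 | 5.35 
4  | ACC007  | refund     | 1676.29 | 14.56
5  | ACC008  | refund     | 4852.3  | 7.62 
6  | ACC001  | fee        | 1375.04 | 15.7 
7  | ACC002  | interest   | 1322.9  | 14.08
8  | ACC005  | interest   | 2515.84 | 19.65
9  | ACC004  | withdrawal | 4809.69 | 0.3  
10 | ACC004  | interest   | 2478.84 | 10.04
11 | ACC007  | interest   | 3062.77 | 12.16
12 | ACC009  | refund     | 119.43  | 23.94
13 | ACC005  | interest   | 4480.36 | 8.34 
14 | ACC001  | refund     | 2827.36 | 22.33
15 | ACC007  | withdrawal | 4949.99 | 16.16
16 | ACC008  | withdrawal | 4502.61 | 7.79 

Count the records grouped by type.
SELECT type, COUNT(*) as count
FROM transactions
GROUP BY type

Result:
  fee: 2
  interest: 6
  refund: 4
  withdrawal: 4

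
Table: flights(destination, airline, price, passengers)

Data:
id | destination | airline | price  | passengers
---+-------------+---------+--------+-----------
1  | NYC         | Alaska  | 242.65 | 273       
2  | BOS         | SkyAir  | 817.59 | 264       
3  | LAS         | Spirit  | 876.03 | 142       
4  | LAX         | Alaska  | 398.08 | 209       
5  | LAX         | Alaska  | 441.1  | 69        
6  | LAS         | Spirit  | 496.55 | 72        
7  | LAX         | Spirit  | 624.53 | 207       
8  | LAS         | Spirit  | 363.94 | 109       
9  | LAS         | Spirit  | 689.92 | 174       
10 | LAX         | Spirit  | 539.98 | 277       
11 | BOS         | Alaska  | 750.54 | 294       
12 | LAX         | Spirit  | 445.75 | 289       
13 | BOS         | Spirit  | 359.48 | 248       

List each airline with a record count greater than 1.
SELECT airline, COUNT(*) as cnt
FROM flights
GROUP BY airline
HAVING COUNT(*) > 1

Result:
  Alaska: 4
  Spirit: 8

Note: HAVING filters groups after aggregation, WHERE filters rows before.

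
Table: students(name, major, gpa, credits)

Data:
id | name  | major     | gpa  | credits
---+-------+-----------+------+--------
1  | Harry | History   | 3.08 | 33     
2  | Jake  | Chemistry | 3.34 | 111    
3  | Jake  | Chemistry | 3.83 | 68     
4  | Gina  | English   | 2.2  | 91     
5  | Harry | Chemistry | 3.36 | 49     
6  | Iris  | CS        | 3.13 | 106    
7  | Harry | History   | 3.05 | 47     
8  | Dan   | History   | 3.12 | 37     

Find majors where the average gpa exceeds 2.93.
SELECT major, AVG(gpa)
FROM students
GROUP BY major
HAVING AVG(gpa) > 2.93

Result:
  CS: avg=3.13
  Chemistry: avg=3.51
  History: avg=3.08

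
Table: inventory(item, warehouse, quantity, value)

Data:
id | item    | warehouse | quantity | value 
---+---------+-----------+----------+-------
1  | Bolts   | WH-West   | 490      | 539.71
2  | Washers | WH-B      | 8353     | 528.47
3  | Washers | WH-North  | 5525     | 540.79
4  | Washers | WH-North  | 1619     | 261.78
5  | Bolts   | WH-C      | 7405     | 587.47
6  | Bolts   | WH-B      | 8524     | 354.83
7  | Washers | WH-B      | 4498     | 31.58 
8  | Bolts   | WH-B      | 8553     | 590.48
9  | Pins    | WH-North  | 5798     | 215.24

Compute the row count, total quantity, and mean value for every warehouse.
SELECT warehouse,
       COUNT(*) as cnt,
       SUM(quantity) as total_quantity,
       AVG(value) as avg_value
FROM inventory
GROUP BY warehouse

Result:
  WH-B: 4 records, 29928 total quantity, 376.34 avg value
  WH-C: 1 records, 7405 total quantity, 587.47 avg value
  WH-North: 3 records, 12942 total quantity, 339.27 avg value
  WH-West: 1 records, 490 total quantity, 539.71 avg value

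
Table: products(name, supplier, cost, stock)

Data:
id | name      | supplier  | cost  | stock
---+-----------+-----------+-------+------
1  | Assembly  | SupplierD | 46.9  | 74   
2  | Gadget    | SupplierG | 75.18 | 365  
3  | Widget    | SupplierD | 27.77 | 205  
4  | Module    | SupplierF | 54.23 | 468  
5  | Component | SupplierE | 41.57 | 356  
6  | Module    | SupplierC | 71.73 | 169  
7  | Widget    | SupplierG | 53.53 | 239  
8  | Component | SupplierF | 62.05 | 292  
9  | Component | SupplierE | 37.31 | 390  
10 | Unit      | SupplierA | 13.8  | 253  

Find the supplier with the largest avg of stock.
SELECT supplier, AVG(stock) as val
FROM products
GROUP BY supplier
ORDER BY val DESC
LIMIT 1

Result: SupplierF with avg(stock) = 380.00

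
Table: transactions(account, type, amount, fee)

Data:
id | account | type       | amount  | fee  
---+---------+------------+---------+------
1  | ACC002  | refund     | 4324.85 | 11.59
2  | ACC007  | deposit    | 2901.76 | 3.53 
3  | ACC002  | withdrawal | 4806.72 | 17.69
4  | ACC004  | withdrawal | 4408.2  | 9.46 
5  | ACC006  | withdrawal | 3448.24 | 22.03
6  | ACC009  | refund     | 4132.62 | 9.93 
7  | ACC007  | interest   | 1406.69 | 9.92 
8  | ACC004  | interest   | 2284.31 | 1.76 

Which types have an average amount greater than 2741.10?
SELECT type, AVG(amount)
FROM transactions
GROUP BY type
HAVING AVG(amount) > 2741.10

Result:
  deposit: avg=2901.76
  refund: avg=4228.74
  withdrawal: avg=4221.05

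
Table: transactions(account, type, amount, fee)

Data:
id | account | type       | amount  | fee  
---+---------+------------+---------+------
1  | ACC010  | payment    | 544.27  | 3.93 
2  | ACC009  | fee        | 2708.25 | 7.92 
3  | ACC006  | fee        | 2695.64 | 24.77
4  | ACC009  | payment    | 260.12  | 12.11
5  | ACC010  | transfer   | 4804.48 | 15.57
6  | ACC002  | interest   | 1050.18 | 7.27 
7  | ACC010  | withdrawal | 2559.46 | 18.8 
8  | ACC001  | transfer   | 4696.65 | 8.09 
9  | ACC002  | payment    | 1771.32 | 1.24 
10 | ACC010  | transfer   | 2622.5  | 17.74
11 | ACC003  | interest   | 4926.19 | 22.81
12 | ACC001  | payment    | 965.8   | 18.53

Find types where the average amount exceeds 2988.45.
SELECT type, AVG(amount)
FROM transactions
GROUP BY type
HAVING AVG(amount) > 2988.45

Result:
  transfer: avg=4041.21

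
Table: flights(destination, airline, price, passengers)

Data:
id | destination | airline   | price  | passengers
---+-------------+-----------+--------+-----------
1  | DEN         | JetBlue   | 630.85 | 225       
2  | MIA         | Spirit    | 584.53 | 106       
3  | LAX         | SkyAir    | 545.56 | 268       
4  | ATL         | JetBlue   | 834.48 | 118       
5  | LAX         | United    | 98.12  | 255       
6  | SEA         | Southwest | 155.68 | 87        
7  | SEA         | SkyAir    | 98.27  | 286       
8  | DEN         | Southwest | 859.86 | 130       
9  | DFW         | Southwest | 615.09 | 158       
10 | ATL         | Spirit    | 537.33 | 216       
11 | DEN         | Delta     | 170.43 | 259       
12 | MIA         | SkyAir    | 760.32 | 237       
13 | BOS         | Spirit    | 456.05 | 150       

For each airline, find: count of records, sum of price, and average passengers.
SELECT airline,
       COUNT(*) as cnt,
       SUM(price) as total_price,
       AVG(passengers) as avg_passengers
FROM flights
GROUP BY airline

Result:
  Delta: 1 records, 170.43 total price, 259.00 avg passengers
  JetBlue: 2 records, 1465.33 total price, 171.50 avg passengers
  SkyAir: 3 records, 1404.15 total price, 263.67 avg passengers
  Southwest: 3 records, 1630.63 total price, 125.00 avg passengers
  Spirit: 3 records, 1577.91 total price, 157.33 avg passengers
  United: 1 records, 98.12 total price, 255.00 avg passengers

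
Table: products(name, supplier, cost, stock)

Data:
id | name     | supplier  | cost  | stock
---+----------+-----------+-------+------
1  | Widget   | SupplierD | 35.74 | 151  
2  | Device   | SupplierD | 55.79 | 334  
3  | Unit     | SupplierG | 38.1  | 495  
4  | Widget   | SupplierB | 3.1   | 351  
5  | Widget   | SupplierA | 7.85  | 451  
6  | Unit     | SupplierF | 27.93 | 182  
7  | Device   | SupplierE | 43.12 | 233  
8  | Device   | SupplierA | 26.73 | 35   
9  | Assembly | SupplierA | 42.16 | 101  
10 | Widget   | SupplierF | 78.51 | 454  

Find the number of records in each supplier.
SELECT supplier, COUNT(*) as count
FROM products
GROUP BY supplier

Result:
  SupplierA: 3
  SupplierB: 1
  SupplierD: 2
  SupplierE: 1
  SupplierF: 2
  SupplierG: 1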